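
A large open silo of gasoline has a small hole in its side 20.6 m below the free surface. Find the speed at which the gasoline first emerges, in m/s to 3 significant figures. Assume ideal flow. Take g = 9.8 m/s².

With the surface at rest and both surface and jet at atmospheric pressure, Bernoulli gives ρg h = ½ρv², so v = √(2gh) = √(2·9.8·20.6) = 20.1 m/s.

20.1 m/s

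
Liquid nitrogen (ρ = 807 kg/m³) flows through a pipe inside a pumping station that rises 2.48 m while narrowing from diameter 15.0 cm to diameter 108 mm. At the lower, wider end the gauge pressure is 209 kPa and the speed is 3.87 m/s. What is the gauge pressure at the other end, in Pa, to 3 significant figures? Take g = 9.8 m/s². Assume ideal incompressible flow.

Continuity gives A₁v₁ = A₂v₂, so v₂ = (177 cm²)/(91.6 cm²) × 3.87 m/s = 7.47 m/s.
Applying Bernoulli between the two ends and solving for P₂: P₂ = P₁ + ½ρ(v₁² − v₂²) − ρgΔh.
P₂ = 209000 + ½·807·(3.87² − 7.47²) − 807·9.8·(+2.48) = 209000 + (-16400) − (19600) = 173000 Pa.

P₂ ≈ 173000 Pa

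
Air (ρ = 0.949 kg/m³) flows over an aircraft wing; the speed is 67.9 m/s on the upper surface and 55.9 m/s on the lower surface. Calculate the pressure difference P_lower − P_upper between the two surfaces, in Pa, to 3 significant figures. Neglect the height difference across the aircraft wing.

With negligible Δh, P + ½ρv² is constant, so P_low − P_up = ½ρ(v_up² − v_low²).
ΔP = ½·0.949·(67.9² − 55.9²) = 705 Pa.

ΔP ≈ 705 Pa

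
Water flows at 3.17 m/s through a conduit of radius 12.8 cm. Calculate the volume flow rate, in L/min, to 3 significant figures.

Q = A·v = 0.0515 m² × 3.17 m/s = 0.163 m³/s.
Converting: 0.163 m³/s × 60000 = 9790 L/min.

Q ≈ 9790 L/min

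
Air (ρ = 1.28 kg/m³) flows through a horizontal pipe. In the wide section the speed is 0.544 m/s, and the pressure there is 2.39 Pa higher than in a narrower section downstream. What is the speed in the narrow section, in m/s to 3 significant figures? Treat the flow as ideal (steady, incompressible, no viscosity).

v₂ = 2.01 m/s

Horizontal Bernoulli: P₁ + ½ρv₁² = P₂ + ½ρv₂², so v₂² = v₁² + 2(P₁ − P₂)/ρ.
v₂ = √(0.544² + 2·2.39/1.28) = √(0.296 + 3.73) = 2.01 m/s.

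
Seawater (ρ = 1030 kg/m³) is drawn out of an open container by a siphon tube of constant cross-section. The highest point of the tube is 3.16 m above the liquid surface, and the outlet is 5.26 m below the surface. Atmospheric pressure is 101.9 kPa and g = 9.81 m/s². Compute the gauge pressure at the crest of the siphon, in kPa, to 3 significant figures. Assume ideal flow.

P_gauge ≈ -85.1 kPa

The outlet speed comes from Torricelli: v = √(2g·5.26) = 10.2 m/s.
The bore is uniform, so the speed at the crest is the same v. Bernoulli surface→crest: P_atm = P_top + ½ρv² + ρg·h_top.
P_top = 101900 − ½·1030·10.2² − 1030·9.81·3.16 = 16800 Pa. So P_gauge = P_top − P_atm = -85100 Pa.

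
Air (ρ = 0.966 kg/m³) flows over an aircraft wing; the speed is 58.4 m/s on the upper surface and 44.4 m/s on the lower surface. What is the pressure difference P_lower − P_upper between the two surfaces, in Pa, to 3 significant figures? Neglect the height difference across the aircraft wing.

ΔP ≈ 695 Pa

With negligible Δh, P + ½ρv² is constant, so P_low − P_up = ½ρ(v_up² − v_low²).
ΔP = ½·0.966·(58.4² − 44.4²) = 695 Pa.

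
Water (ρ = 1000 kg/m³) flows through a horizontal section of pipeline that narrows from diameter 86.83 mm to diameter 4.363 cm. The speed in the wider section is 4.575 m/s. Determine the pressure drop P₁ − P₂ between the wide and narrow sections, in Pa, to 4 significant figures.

Mass conservation (A₁v₁ = A₂v₂) gives v₂ = 4.575 × 59.21/14.95 = 18.12 m/s.
Along the horizontal streamline, P + ½ρv² is constant.
P₁ − P₂ = ½·1000·(18.12² − 4.575²) = ½·1000·307.4 = 153700 Pa.

ΔP ≈ 153700 Pa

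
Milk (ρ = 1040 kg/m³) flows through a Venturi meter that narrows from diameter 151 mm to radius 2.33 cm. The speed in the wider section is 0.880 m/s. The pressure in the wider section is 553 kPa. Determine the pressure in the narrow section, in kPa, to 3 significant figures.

P₂ ≈ 509 kPa

By continuity, v₂ = v₁·A₁/A₂ = 0.880·(179/17.1) = 9.24 m/s.
Bernoulli (h₁ = h₂): P₁ − P₂ = ½ρ(v₂² − v₁²).
P₂ = P₁ − ½ρ(v₂² − v₁²) = 553000 − ½·1040·(9.24² − 0.880²) = 553000 − 44000 = 509000 Pa.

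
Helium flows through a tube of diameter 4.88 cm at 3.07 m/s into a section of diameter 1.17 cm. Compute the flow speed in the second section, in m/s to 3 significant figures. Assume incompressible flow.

v₂ = 53.4 m/s

Continuity gives A₁v₁ = A₂v₂, so v₂ = (18.7 cm²)/(1.08 cm²) × 3.07 m/s = 53.4 m/s.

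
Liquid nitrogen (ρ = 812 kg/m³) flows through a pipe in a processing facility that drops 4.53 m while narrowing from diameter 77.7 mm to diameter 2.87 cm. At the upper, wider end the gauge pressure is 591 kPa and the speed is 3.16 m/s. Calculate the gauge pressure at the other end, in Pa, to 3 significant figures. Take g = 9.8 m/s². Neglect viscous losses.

P₂ = 413000 Pa

Continuity gives A₁v₁ = A₂v₂, so v₂ = (47.4 cm²)/(6.47 cm²) × 3.16 m/s = 23.2 m/s.
Energy conservation along the streamline gives P₂ = P₁ − ½ρ(v₂² − v₁²) − ρg(h₂ − h₁).
P₂ = 591000 + ½·812·(3.16² − 23.2²) − 812·9.8·(−4.53) = 591000 + (-214000) − (-36000) = 413000 Pa.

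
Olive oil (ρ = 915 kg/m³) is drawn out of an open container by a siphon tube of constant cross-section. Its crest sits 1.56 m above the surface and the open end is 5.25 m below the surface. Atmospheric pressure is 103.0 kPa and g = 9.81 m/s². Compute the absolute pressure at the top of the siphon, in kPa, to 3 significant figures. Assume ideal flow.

From the surface to the outlet (both open to atmosphere, surface at rest): v = √(2g·h_out) = √(2·9.81·5.25) = 10.1 m/s.
The bore is uniform, so the speed at the crest is the same v. Bernoulli surface→crest: P_atm = P_top + ½ρv² + ρg·h_top.
P_top = 103000 − ½·915·10.1² − 915·9.81·1.56 = 41900 Pa.

41.9 kPa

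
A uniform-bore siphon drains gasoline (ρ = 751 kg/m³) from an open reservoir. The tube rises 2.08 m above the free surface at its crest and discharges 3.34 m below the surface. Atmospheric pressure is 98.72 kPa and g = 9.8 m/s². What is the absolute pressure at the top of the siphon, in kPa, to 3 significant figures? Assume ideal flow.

P_top ≈ 58.8 kPa

From the surface to the outlet (both open to atmosphere, surface at rest): v = √(2g·h_out) = √(2·9.8·3.34) = 8.09 m/s.
The bore is uniform, so the speed at the crest is the same v. Bernoulli surface→crest: P_atm = P_top + ½ρv² + ρg·h_top.
P_top = 98720 − ½·751·8.09² − 751·9.8·2.08 = 58800 Pa.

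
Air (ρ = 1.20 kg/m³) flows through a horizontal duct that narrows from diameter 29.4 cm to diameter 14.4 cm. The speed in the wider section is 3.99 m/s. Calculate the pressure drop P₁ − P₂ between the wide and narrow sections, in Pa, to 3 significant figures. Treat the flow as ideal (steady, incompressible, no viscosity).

Continuity gives A₁v₁ = A₂v₂, so v₂ = (679 cm²)/(163 cm²) × 3.99 m/s = 16.6 m/s.
With no height change, Bernoulli's equation is P₁ + ½ρv₁² = P₂ + ½ρv₂².
P₁ − P₂ = ½·1.20·(16.6² − 3.99²) = ½·1.20·261 = 156 Pa.

156 Pa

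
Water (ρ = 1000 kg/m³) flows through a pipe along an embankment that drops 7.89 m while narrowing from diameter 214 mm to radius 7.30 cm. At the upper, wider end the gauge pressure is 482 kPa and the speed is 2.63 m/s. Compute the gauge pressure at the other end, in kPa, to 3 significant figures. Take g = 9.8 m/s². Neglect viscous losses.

P₂ ≈ 547 kPa

Continuity gives A₁v₁ = A₂v₂, so v₂ = (360 cm²)/(167 cm²) × 2.63 m/s = 5.65 m/s.
Energy conservation along the streamline gives P₂ = P₁ − ½ρ(v₂² − v₁²) − ρg(h₂ − h₁).
P₂ = 482000 + ½·1000·(2.63² − 5.65²) − 1000·9.8·(−7.89) = 482000 + (-12500) − (-77300) = 547000 Pa.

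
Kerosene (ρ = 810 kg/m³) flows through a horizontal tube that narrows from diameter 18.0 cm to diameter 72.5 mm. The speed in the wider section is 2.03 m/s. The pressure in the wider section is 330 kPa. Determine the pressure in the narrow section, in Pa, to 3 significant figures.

268000 Pa

Continuity gives A₁v₁ = A₂v₂, so v₂ = (254 cm²)/(41.3 cm²) × 2.03 m/s = 12.5 m/s.
The pipe is horizontal, so Bernoulli reduces to P₁ + ½ρv₁² = P₂ + ½ρv₂².
P₂ = P₁ − ½ρ(v₂² − v₁²) = 330000 − ½·810·(12.5² − 2.03²) = 330000 − 61700 = 268000 Pa.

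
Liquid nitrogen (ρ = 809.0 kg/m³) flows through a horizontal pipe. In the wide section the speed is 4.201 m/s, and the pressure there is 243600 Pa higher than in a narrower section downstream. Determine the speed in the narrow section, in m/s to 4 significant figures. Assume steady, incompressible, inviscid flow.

Along the level pipe P + ½ρv² is conserved, hence v₂² = v₁² + 2(P₁ − P₂)/ρ.
v₂ = √(4.201² + 2·243600/809.0) = √(17.65 + 602.2) = 24.90 m/s.

v₂ = 24.90 m/s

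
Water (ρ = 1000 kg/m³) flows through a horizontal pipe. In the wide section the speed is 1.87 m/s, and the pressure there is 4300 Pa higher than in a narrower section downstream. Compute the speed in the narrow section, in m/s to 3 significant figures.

v₂ ≈ 3.48 m/s

Horizontal Bernoulli: P₁ + ½ρv₁² = P₂ + ½ρv₂², so v₂² = v₁² + 2(P₁ − P₂)/ρ.
v₂ = √(1.87² + 2·4300/1000) = √(3.50 + 8.60) = 3.48 m/s.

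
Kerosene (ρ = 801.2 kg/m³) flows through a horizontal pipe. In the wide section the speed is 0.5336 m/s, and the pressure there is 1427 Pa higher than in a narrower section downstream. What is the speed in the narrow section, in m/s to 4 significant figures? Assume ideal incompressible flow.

v₂ ≈ 1.961 m/s

Horizontal Bernoulli: P₁ + ½ρv₁² = P₂ + ½ρv₂², so v₂² = v₁² + 2(P₁ − P₂)/ρ.
v₂ = √(0.5336² + 2·1427/801.2) = √(0.2847 + 3.562) = 1.961 m/s.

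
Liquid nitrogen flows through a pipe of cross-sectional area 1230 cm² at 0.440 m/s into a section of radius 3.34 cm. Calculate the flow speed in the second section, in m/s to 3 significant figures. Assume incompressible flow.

Mass conservation (A₁v₁ = A₂v₂) gives v₂ = 0.440 × 1230/35.0 = 15.4 m/s.

v₂ ≈ 15.4 m/s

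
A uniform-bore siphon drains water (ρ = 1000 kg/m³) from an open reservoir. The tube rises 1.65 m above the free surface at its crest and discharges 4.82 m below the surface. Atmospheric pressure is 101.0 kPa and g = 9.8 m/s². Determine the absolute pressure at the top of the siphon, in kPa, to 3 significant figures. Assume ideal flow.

P_top ≈ 37.6 kPa

From the surface to the outlet (both open to atmosphere, surface at rest): v = √(2g·h_out) = √(2·9.8·4.82) = 9.72 m/s.
The bore is uniform, so the speed at the crest is the same v. Bernoulli surface→crest: P_atm = P_top + ½ρv² + ρg·h_top.
P_top = 101000 − ½·1000·9.72² − 1000·9.8·1.65 = 37600 Pa.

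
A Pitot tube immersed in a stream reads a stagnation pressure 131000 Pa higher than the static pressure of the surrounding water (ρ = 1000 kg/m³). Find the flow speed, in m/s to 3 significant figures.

At the stagnation point the flow is brought to rest, so Bernoulli gives P_stag − P_static = ½ρv².
v = √(2ΔP/ρ) = √(2·131000/1000) = 16.2 m/s.

v ≈ 16.2 m/s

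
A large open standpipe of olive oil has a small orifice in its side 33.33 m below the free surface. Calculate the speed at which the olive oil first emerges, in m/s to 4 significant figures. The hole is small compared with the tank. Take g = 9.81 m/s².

With the surface at rest and both surface and jet at atmospheric pressure, Bernoulli gives ρg h = ½ρv², so v = √(2gh) = √(2·9.81·33.33) = 25.57 m/s.

v ≈ 25.57 m/s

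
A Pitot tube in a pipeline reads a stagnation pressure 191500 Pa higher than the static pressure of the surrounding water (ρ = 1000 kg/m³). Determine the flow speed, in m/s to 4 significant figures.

19.57 m/s

Bernoulli between the free stream and the stagnation point: ½ρv² = P_stag − P_static.
v = √(2ΔP/ρ) = √(2·191500/1000) = 19.57 m/s.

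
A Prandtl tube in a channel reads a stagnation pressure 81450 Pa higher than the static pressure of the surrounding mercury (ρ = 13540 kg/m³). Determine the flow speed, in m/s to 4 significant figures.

v ≈ 3.469 m/s

Bernoulli between the free stream and the stagnation point: ½ρv² = P_stag − P_static.
v = √(2ΔP/ρ) = √(2·81450/13540) = 3.469 m/s.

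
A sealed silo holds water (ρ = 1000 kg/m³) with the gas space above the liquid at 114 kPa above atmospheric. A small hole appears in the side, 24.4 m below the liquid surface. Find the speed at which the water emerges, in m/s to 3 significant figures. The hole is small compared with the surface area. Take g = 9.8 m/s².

Take point 1 at the surface (v₁ ≈ 0) and point 2 at the hole (at atmospheric pressure). Bernoulli: P₁ + ρg h = P_atm + ½ρv₂².
With P₁ − P_atm = 114000 Pa, v₂ = √(2gh + 2ΔP/ρ) = √(2·9.8·24.4 + 2·114000/1000) = 26.6 m/s.

v ≈ 26.6 m/s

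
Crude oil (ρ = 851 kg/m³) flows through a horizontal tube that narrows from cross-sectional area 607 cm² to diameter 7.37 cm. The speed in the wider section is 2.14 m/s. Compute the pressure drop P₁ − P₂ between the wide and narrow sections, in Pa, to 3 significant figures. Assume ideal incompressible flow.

393000 Pa

The volume flow rate is constant, so v₂ = (A₁/A₂)v₁ = (607/42.7)·2.14 = 30.4 m/s.
Along the horizontal streamline, P + ½ρv² is constant.
P₁ − P₂ = ½·851·(30.4² − 2.14²) = ½·851·923 = 393000 Pa.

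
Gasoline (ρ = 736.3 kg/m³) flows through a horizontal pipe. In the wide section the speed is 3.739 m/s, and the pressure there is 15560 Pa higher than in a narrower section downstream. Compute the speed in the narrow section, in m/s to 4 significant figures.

7.500 m/s

Along the level pipe P + ½ρv² is conserved, hence v₂² = v₁² + 2(P₁ − P₂)/ρ.
v₂ = √(3.739² + 2·15560/736.3) = √(13.98 + 42.27) = 7.500 m/s.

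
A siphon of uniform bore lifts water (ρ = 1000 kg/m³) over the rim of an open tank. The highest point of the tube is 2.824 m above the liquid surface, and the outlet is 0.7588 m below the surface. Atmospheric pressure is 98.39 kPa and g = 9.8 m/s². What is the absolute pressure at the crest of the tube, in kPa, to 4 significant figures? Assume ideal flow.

P_top = 63.28 kPa

The outlet speed comes from Torricelli: v = √(2g·0.7588) = 3.856 m/s.
With constant cross-section the crest speed equals v; applying Bernoulli from the surface up to the crest, P_top = P_atm − ½ρv² − ρg·h_top.
P_top = 98390 − ½·1000·3.856² − 1000·9.8·2.824 = 63280 Pa.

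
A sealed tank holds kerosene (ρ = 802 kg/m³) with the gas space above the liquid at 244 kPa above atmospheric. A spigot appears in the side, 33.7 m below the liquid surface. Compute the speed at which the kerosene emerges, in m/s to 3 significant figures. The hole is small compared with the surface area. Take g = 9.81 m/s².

v ≈ 35.6 m/s

Take point 1 at the surface (v₁ ≈ 0) and point 2 at the hole (at atmospheric pressure). Bernoulli: P₁ + ρg h = P_atm + ½ρv₂².
With P₁ − P_atm = 244000 Pa, v₂ = √(2gh + 2ΔP/ρ) = √(2·9.81·33.7 + 2·244000/802) = 35.6 m/s.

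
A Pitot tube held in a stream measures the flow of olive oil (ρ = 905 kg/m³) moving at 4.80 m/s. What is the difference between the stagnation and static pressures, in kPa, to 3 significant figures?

ΔP ≈ 10.4 kPa

Bernoulli between the free stream and the stagnation point: ½ρv² = P_stag − P_static.
ΔP = ½·905·4.80² = 10400 Pa.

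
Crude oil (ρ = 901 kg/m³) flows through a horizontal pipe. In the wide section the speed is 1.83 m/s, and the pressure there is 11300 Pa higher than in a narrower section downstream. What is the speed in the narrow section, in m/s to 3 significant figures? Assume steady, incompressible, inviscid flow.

5.33 m/s

Along the level pipe P + ½ρv² is conserved, hence v₂² = v₁² + 2(P₁ − P₂)/ρ.
v₂ = √(1.83² + 2·11300/901) = √(3.35 + 25.1) = 5.33 m/s.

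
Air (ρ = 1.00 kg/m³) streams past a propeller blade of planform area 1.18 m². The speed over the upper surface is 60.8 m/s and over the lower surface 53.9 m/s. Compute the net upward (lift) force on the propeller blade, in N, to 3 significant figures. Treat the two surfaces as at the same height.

F ≈ 467 N

The faster flow above has the lower pressure; Bernoulli (same height) gives ΔP = ½ρ(v_up² − v_low²).
ΔP = ½·1.00·(60.8² − 53.9²) = 396 Pa.
Lift = ΔP · A = 396 × 1.18 = 467 N.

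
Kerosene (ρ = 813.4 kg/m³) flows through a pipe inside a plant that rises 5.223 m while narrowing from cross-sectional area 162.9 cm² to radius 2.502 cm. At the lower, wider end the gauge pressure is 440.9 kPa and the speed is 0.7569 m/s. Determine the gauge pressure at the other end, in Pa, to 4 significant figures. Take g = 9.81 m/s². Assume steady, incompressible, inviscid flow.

P₂ ≈ 383500 Pa

The volume flow rate is constant, so v₂ = (A₁/A₂)v₁ = (162.9/19.67)·0.7569 = 6.270 m/s.
Energy conservation along the streamline gives P₂ = P₁ − ½ρ(v₂² − v₁²) − ρg(h₂ − h₁).
P₂ = 440900 + ½·813.4·(0.7569² − 6.270²) − 813.4·9.81·(+5.223) = 440900 + (-15750) − (41680) = 383500 Pa.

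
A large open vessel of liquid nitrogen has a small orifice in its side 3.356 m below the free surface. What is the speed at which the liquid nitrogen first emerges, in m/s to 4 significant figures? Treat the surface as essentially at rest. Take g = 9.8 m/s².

v ≈ 8.110 m/s

Bernoulli from surface to hole (P equal, v_surface ≈ 0): v = √(2gh) = √(2×9.8×3.356) = 8.110 m/s.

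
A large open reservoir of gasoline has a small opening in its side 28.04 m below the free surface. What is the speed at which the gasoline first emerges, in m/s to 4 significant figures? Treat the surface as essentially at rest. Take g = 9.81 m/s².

v ≈ 23.46 m/s

With the surface at rest and both surface and jet at atmospheric pressure, Bernoulli gives ρg h = ½ρv², so v = √(2gh) = √(2·9.81·28.04) = 23.46 m/s.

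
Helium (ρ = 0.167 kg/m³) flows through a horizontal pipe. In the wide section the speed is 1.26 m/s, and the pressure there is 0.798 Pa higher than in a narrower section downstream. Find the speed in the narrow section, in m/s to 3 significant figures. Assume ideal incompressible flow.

v₂ ≈ 3.34 m/s

Horizontal Bernoulli: P₁ + ½ρv₁² = P₂ + ½ρv₂², so v₂² = v₁² + 2(P₁ − P₂)/ρ.
v₂ = √(1.26² + 2·0.798/0.167) = √(1.59 + 9.56) = 3.34 m/s.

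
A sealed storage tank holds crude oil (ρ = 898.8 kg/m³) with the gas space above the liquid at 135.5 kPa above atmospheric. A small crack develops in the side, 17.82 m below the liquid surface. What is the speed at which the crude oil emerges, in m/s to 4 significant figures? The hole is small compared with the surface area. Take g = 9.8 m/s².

v ≈ 25.51 m/s

Take point 1 at the surface (v₁ ≈ 0) and point 2 at the hole (at atmospheric pressure). Bernoulli: P₁ + ρg h = P_atm + ½ρv₂².
With P₁ − P_atm = 135500 Pa, v₂ = √(2gh + 2ΔP/ρ) = √(2·9.8·17.82 + 2·135500/898.8) = 25.51 m/s.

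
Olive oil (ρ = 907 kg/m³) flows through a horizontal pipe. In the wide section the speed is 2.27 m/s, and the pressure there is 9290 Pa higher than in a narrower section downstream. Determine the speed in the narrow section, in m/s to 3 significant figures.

Along the level pipe P + ½ρv² is conserved, hence v₂² = v₁² + 2(P₁ − P₂)/ρ.
v₂ = √(2.27² + 2·9290/907) = √(5.15 + 20.5) = 5.06 m/s.

v₂ ≈ 5.06 m/s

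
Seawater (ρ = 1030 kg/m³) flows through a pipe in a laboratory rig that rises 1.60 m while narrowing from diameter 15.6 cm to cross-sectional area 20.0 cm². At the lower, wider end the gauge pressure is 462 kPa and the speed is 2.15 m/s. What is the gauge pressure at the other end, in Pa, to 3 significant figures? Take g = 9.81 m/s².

The volume flow rate is constant, so v₂ = (A₁/A₂)v₁ = (191/20.0)·2.15 = 20.5 m/s.
Applying Bernoulli between the two ends and solving for P₂: P₂ = P₁ + ½ρ(v₁² − v₂²) − ρgΔh.
P₂ = 462000 + ½·1030·(2.15² − 20.5²) − 1030·9.81·(+1.60) = 462000 + (-215000) − (16200) = 231000 Pa.

P₂ ≈ 231000 Pa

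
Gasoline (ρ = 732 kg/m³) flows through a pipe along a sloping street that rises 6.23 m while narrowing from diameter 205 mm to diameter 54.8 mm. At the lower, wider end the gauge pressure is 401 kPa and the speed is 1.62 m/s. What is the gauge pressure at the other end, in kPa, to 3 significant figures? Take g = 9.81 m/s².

The volume flow rate is constant, so v₂ = (A₁/A₂)v₁ = (330/23.6)·1.62 = 22.7 m/s.
Energy conservation along the streamline gives P₂ = P₁ − ½ρ(v₂² − v₁²) − ρg(h₂ − h₁).
P₂ = 401000 + ½·732·(1.62² − 22.7²) − 732·9.81·(+6.23) = 401000 + (-187000) − (44700) = 169000 Pa.

169 kPa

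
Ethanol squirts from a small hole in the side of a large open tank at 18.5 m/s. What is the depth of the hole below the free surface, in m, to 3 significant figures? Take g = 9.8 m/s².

Inverting v = √(2gh) gives h = v² / 2g.
h = 18.5²/(2·9.8) = 342/19.60 = 17.5 m.

17.5 m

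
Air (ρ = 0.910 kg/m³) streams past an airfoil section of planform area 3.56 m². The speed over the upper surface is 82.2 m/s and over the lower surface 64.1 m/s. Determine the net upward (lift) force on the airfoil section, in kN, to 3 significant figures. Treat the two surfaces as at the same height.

With equal heights on the two surfaces, Bernoulli gives P_lower − P_upper = ½ρ(v_upper² − v_lower²).
ΔP = ½·0.910·(82.2² − 64.1²) = 1200 Pa.
Lift = ΔP · A = 1200 × 3.56 = 4290 N.

F = 4.29 kN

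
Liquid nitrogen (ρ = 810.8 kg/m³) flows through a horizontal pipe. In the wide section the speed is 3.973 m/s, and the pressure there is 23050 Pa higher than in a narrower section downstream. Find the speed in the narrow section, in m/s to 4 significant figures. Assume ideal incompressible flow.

v₂ ≈ 8.523 m/s

With h₁ = h₂, rearranging Bernoulli gives v₂ = √(v₁² + 2ΔP/ρ).
v₂ = √(3.973² + 2·23050/810.8) = √(15.78 + 56.86) = 8.523 m/s.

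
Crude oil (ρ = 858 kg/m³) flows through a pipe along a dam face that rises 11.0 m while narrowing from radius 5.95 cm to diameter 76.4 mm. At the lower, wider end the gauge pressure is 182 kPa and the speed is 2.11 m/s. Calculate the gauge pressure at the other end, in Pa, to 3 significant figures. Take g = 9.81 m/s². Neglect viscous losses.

P₂ ≈ 80100 Pa

Continuity gives A₁v₁ = A₂v₂, so v₂ = (111 cm²)/(45.8 cm²) × 2.11 m/s = 5.12 m/s.
Bernoulli: P₁ + ½ρv₁² + ρg h₁ = P₂ + ½ρv₂² + ρg h₂, so P₂ = P₁ + ½ρ(v₁² − v₂²) − ρg(h₂ − h₁).
P₂ = 182000 + ½·858·(2.11² − 5.12²) − 858·9.81·(+11.0) = 182000 + (-9330) − (92600) = 80100 Pa.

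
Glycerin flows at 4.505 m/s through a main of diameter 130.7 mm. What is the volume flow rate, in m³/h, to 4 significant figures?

Q = A·v = 0.01342 m² × 4.505 m/s = 0.06044 m³/s.
Converting: 0.06044 m³/s × 3600 = 217.6 m³/h.

Q ≈ 217.6 m³/h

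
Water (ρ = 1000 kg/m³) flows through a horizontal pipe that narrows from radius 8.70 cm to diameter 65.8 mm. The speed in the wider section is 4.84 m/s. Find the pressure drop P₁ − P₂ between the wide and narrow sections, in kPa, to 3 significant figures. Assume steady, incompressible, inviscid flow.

By continuity, v₂ = v₁·A₁/A₂ = 4.84·(238/34.0) = 33.8 m/s.
The pipe is horizontal, so Bernoulli reduces to P₁ + ½ρv₁² = P₂ + ½ρv₂².
P₁ − P₂ = ½·1000·(33.8² − 4.84²) = ½·1000·1120 = 561000 Pa.

ΔP ≈ 561 kPa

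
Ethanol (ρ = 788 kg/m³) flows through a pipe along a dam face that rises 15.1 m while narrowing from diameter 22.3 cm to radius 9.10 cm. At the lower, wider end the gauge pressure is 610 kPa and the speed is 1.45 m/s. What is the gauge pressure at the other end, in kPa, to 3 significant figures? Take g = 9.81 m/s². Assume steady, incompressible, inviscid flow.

The volume flow rate is constant, so v₂ = (A₁/A₂)v₁ = (391/260)·1.45 = 2.18 m/s.
Bernoulli: P₁ + ½ρv₁² + ρg h₁ = P₂ + ½ρv₂² + ρg h₂, so P₂ = P₁ + ½ρ(v₁² − v₂²) − ρg(h₂ − h₁).
P₂ = 610000 + ½·788·(1.45² − 2.18²) − 788·9.81·(+15.1) = 610000 + (-1040) − (117000) = 492000 Pa.

P₂ ≈ 492 kPa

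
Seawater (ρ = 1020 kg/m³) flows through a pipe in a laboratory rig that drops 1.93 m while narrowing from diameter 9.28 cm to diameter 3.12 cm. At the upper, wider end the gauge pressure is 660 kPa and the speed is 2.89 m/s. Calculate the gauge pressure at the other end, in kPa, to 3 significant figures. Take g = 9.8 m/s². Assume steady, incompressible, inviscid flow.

P₂ = 350 kPa

Mass conservation (A₁v₁ = A₂v₂) gives v₂ = 2.89 × 67.6/7.65 = 25.6 m/s.
Energy conservation along the streamline gives P₂ = P₁ − ½ρ(v₂² − v₁²) − ρg(h₂ − h₁).
P₂ = 660000 + ½·1020·(2.89² − 25.6²) − 1020·9.8·(−1.93) = 660000 + (-329000) − (-19300) = 350000 Pa.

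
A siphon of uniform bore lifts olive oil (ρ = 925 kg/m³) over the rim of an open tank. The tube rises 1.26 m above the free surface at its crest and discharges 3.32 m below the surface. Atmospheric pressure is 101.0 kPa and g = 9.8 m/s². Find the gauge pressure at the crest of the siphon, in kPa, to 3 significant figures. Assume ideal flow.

The outlet speed comes from Torricelli: v = √(2g·3.32) = 8.07 m/s.
With constant cross-section the crest speed equals v; applying Bernoulli from the surface up to the crest, P_top = P_atm − ½ρv² − ρg·h_top.
P_top = 101000 − ½·925·8.07² − 925·9.8·1.26 = 59500 Pa. So P_gauge = P_top − P_atm = -41500 Pa.

P_gauge ≈ -41.5 kPa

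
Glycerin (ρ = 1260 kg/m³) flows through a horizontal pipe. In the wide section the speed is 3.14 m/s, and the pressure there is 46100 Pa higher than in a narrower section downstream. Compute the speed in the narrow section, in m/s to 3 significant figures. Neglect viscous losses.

Horizontal Bernoulli: P₁ + ½ρv₁² = P₂ + ½ρv₂², so v₂² = v₁² + 2(P₁ − P₂)/ρ.
v₂ = √(3.14² + 2·46100/1260) = √(9.86 + 73.2) = 9.11 m/s.

v₂ = 9.11 m/s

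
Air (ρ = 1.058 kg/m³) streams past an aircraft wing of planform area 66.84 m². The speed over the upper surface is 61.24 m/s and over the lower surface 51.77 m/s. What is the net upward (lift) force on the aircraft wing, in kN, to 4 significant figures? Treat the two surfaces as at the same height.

With equal heights on the two surfaces, Bernoulli gives P_lower − P_upper = ½ρ(v_upper² − v_lower²).
ΔP = ½·1.058·(61.24² − 51.77²) = 566.1 Pa.
Lift = ΔP · A = 566.1 × 66.84 = 37840 N.

37.84 kN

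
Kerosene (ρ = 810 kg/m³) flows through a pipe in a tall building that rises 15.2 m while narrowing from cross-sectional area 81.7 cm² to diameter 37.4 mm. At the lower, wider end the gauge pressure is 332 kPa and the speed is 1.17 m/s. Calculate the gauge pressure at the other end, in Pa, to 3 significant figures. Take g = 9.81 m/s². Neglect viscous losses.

The volume flow rate is constant, so v₂ = (A₁/A₂)v₁ = (81.7/11.0)·1.17 = 8.70 m/s.
Applying Bernoulli between the two ends and solving for P₂: P₂ = P₁ + ½ρ(v₁² − v₂²) − ρgΔh.
P₂ = 332000 + ½·810·(1.17² − 8.70²) − 810·9.81·(+15.2) = 332000 + (-30100) − (121000) = 181000 Pa.

P₂ ≈ 181000 Pa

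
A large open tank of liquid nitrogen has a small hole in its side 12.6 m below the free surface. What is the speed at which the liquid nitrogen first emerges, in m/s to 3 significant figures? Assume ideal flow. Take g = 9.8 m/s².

The surface is effectively still and both ends are open, so ½v² = gh and v = √(2·9.8·12.6) = 15.7 m/s.

15.7 m/s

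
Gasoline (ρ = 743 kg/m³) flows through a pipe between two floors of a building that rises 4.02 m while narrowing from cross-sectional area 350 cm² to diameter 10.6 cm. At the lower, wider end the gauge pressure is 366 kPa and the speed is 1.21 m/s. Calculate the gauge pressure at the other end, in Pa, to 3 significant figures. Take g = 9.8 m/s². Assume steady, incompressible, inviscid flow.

Continuity gives A₁v₁ = A₂v₂, so v₂ = (350 cm²)/(88.2 cm²) × 1.21 m/s = 4.80 m/s.
Energy conservation along the streamline gives P₂ = P₁ − ½ρ(v₂² − v₁²) − ρg(h₂ − h₁).
P₂ = 366000 + ½·743·(1.21² − 4.80²) − 743·9.8·(+4.02) = 366000 + (-8010) − (29300) = 329000 Pa.

329000 Pa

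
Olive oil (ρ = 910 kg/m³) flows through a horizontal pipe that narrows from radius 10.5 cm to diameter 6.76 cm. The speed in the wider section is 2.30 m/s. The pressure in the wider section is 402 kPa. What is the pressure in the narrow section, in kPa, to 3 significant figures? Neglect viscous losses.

By continuity, v₂ = v₁·A₁/A₂ = 2.30·(346/35.9) = 22.2 m/s.
The pipe is horizontal, so Bernoulli reduces to P₁ + ½ρv₁² = P₂ + ½ρv₂².
P₂ = P₁ − ½ρ(v₂² − v₁²) = 402000 − ½·910·(22.2² − 2.30²) = 402000 − 222000 = 180000 Pa.

P₂ = 180 kPa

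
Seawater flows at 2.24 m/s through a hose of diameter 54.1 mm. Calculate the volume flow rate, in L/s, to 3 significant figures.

Q = A·v = 0.00230 m² × 2.24 m/s = 0.00515 m³/s.
Converting: 0.00515 m³/s × 1000 = 5.15 L/s.

Q ≈ 5.15 L/s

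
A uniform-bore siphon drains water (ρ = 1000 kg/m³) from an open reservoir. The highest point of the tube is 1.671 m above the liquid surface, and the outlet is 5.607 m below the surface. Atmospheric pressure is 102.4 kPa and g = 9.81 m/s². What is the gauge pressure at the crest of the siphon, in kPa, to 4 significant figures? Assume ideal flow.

Bernoulli surface→outlet gives ½v² = g·h_out, so v = √(2·9.81·5.607) = 10.49 m/s.
Continuity keeps v the same throughout the tube; from surface to crest, P_atm + 0 = P_top + ½ρv² + ρg·h_top.
P_top = 102400 − ½·1000·10.49² − 1000·9.81·1.671 = 31000 Pa. So P_gauge = P_top − P_atm = -71400 Pa.

-71.40 kPa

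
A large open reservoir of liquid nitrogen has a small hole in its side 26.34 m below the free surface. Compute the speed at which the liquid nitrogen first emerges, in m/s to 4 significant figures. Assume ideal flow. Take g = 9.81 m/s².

With the surface at rest and both surface and jet at atmospheric pressure, Bernoulli gives ρg h = ½ρv², so v = √(2gh) = √(2·9.81·26.34) = 22.73 m/s.

v ≈ 22.73 m/s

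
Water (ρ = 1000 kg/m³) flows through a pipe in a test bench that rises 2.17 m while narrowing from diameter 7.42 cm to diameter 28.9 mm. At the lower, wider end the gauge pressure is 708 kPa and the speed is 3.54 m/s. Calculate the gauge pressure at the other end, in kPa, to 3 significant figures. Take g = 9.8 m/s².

Continuity gives A₁v₁ = A₂v₂, so v₂ = (43.2 cm²)/(6.56 cm²) × 3.54 m/s = 23.3 m/s.
Energy conservation along the streamline gives P₂ = P₁ − ½ρ(v₂² − v₁²) − ρg(h₂ − h₁).
P₂ = 708000 + ½·1000·(3.54² − 23.3²) − 1000·9.8·(+2.17) = 708000 + (-266000) − (21300) = 421000 Pa.

P₂ ≈ 421 kPa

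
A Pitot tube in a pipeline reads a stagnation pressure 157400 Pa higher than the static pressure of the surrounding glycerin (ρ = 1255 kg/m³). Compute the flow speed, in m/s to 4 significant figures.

The dynamic pressure equals the rise in static pressure at the stagnation point: ΔP = ½ρv².
v = √(2ΔP/ρ) = √(2·157400/1255) = 15.84 m/s.

v ≈ 15.84 m/s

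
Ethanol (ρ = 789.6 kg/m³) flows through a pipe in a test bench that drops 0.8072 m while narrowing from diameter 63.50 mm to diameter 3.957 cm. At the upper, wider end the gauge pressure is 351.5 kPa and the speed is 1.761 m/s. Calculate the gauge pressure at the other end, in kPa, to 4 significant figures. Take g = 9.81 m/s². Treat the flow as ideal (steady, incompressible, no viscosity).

P₂ ≈ 350.9 kPa

Continuity gives A₁v₁ = A₂v₂, so v₂ = (31.67 cm²)/(12.30 cm²) × 1.761 m/s = 4.535 m/s.
Applying Bernoulli between the two ends and solving for P₂: P₂ = P₁ + ½ρ(v₁² − v₂²) − ρgΔh.
P₂ = 351500 + ½·789.6·(1.761² − 4.535²) − 789.6·9.81·(−0.8072) = 351500 + (-6895) − (-6253) = 350900 Pa.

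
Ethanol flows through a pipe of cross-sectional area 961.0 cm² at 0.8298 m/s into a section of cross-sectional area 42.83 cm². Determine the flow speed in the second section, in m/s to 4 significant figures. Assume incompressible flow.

The volume flow rate is constant, so v₂ = (A₁/A₂)v₁ = (961.0/42.83)·0.8298 = 18.62 m/s.

v₂ ≈ 18.62 m/s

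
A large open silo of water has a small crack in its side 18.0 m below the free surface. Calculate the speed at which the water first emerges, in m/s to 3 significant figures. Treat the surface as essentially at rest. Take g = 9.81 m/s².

Bernoulli from surface to hole (P equal, v_surface ≈ 0): v = √(2gh) = √(2×9.81×18.0) = 18.8 m/s.

18.8 m/s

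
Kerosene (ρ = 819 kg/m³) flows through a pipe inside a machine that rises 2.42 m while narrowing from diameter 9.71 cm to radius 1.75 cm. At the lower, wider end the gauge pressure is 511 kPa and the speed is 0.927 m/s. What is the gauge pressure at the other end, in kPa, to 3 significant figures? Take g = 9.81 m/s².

P₂ ≈ 471 kPa

The volume flow rate is constant, so v₂ = (A₁/A₂)v₁ = (74.1/9.62)·0.927 = 7.13 m/s.
Bernoulli: P₁ + ½ρv₁² + ρg h₁ = P₂ + ½ρv₂² + ρg h₂, so P₂ = P₁ + ½ρ(v₁² − v₂²) − ρg(h₂ − h₁).
P₂ = 511000 + ½·819·(0.927² − 7.13²) − 819·9.81·(+2.42) = 511000 + (-20500) − (19400) = 471000 Pa.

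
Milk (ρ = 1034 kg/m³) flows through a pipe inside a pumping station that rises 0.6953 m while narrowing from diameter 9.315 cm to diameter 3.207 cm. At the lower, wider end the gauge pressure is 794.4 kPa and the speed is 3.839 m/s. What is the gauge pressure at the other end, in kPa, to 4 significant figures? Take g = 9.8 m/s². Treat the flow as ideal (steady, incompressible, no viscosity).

By continuity, v₂ = v₁·A₁/A₂ = 3.839·(68.15/8.078) = 32.39 m/s.
Applying Bernoulli between the two ends and solving for P₂: P₂ = P₁ + ½ρ(v₁² − v₂²) − ρgΔh.
P₂ = 794400 + ½·1034·(3.839² − 32.39²) − 1034·9.8·(+0.6953) = 794400 + (-534700) − (7046) = 252600 Pa.

P₂ ≈ 252.6 kPa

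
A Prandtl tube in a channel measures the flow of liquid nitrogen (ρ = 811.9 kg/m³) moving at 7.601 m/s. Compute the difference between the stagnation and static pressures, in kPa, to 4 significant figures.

Bernoulli between the free stream and the stagnation point: ½ρv² = P_stag − P_static.
ΔP = ½·811.9·7.601² = 23450 Pa.

23.45 kPa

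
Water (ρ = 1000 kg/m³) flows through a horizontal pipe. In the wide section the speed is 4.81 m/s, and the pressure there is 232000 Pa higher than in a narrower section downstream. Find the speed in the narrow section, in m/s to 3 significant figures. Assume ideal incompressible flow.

Along the level pipe P + ½ρv² is conserved, hence v₂² = v₁² + 2(P₁ − P₂)/ρ.
v₂ = √(4.81² + 2·232000/1000) = √(23.1 + 464) = 22.1 m/s.

v₂ = 22.1 m/s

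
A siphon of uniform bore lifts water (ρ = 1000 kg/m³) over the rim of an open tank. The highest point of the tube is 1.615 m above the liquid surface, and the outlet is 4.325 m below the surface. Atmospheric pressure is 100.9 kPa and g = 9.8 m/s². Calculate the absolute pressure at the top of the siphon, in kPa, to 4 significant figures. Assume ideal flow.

From the surface to the outlet (both open to atmosphere, surface at rest): v = √(2g·h_out) = √(2·9.8·4.325) = 9.207 m/s.
Continuity keeps v the same throughout the tube; from surface to crest, P_atm + 0 = P_top + ½ρv² + ρg·h_top.
P_top = 100900 − ½·1000·9.207² − 1000·9.8·1.615 = 42690 Pa.

P_top = 42.69 kPa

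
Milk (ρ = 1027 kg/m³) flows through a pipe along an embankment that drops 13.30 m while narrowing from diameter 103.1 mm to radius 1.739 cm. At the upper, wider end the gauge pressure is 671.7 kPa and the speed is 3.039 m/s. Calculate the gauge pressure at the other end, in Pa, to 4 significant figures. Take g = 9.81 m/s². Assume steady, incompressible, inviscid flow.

P₂ = 444200 Pa

Mass conservation (A₁v₁ = A₂v₂) gives v₂ = 3.039 × 83.48/9.501 = 26.70 m/s.
Bernoulli: P₁ + ½ρv₁² + ρg h₁ = P₂ + ½ρv₂² + ρg h₂, so P₂ = P₁ + ½ρ(v₁² − v₂²) − ρg(h₂ − h₁).
P₂ = 671700 + ½·1027·(3.039² − 26.70²) − 1027·9.81·(−13.30) = 671700 + (-361500) − (-134000) = 444200 Pa.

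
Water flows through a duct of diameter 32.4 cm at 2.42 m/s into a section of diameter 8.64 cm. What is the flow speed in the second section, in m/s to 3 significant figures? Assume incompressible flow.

Continuity gives A₁v₁ = A₂v₂, so v₂ = (824 cm²)/(58.6 cm²) × 2.42 m/s = 34.0 m/s.

v₂ ≈ 34.0 m/s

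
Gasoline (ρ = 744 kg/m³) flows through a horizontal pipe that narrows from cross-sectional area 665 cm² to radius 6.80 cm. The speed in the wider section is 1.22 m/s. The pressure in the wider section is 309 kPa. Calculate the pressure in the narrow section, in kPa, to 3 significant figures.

P₂ ≈ 298 kPa

Mass conservation (A₁v₁ = A₂v₂) gives v₂ = 1.22 × 665/145 = 5.58 m/s.
The pipe is horizontal, so Bernoulli reduces to P₁ + ½ρv₁² = P₂ + ½ρv₂².
P₂ = P₁ − ½ρ(v₂² − v₁²) = 309000 − ½·744·(5.58² − 1.22²) = 309000 − 11000 = 298000 Pa.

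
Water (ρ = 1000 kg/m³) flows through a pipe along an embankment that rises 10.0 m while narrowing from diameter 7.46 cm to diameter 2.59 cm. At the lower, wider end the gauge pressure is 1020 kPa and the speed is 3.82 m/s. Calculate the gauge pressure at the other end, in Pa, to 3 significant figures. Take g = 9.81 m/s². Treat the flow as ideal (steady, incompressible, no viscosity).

By continuity, v₂ = v₁·A₁/A₂ = 3.82·(43.7/5.27) = 31.7 m/s.
Bernoulli: P₁ + ½ρv₁² + ρg h₁ = P₂ + ½ρv₂² + ρg h₂, so P₂ = P₁ + ½ρ(v₁² − v₂²) − ρg(h₂ − h₁).
P₂ = 1020000 + ½·1000·(3.82² − 31.7²) − 1000·9.81·(+10.0) = 1020000 + (-495000) − (98100) = 427000 Pa.

P₂ ≈ 427000 Pa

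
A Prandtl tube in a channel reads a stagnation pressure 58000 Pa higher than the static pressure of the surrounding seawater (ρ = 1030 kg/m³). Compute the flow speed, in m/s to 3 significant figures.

Bernoulli between the free stream and the stagnation point: ½ρv² = P_stag − P_static.
v = √(2ΔP/ρ) = √(2·58000/1030) = 10.6 m/s.

v = 10.6 m/s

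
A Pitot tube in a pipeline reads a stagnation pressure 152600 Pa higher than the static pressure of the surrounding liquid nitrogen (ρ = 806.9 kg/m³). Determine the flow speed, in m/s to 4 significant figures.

19.45 m/s

Bernoulli between the free stream and the stagnation point: ½ρv² = P_stag − P_static.
v = √(2ΔP/ρ) = √(2·152600/806.9) = 19.45 m/s.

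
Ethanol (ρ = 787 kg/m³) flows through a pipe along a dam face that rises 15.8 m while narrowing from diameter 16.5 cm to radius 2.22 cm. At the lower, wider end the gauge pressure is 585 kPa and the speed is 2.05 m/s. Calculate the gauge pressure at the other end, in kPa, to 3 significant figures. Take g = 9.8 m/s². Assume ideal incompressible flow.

149 kPa

Continuity gives A₁v₁ = A₂v₂, so v₂ = (214 cm²)/(15.5 cm²) × 2.05 m/s = 28.3 m/s.
Bernoulli: P₁ + ½ρv₁² + ρg h₁ = P₂ + ½ρv₂² + ρg h₂, so P₂ = P₁ + ½ρ(v₁² − v₂²) − ρg(h₂ − h₁).
P₂ = 585000 + ½·787·(2.05² − 28.3²) − 787·9.8·(+15.8) = 585000 + (-314000) − (122000) = 149000 Pa.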